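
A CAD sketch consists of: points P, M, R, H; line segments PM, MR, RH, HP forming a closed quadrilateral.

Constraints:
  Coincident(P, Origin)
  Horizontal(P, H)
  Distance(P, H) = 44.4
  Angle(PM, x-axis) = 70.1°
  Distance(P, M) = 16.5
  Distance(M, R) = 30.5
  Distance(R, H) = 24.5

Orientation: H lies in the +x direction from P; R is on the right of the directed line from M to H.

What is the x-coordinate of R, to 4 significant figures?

22.10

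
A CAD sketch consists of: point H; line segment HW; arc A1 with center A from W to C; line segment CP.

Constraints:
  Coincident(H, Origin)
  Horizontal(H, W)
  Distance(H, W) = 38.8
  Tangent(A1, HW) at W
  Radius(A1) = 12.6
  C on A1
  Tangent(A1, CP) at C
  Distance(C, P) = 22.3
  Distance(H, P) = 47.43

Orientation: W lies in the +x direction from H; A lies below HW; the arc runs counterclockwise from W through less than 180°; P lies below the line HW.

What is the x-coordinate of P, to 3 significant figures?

30.1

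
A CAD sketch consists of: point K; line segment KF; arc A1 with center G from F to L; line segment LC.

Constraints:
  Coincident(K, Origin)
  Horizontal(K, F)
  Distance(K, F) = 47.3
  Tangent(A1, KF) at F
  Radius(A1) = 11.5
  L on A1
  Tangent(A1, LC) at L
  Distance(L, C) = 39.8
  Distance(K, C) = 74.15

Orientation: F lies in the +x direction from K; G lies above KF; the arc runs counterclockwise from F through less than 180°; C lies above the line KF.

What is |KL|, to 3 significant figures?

60.2

Checks: K = (0.00, 0.00) ✓; |GL| = 11.50 ✓; ∠(GL, LC) = 90.00° ✓; |LC| = 39.80 ✓; |KC| = 74.15 ✓.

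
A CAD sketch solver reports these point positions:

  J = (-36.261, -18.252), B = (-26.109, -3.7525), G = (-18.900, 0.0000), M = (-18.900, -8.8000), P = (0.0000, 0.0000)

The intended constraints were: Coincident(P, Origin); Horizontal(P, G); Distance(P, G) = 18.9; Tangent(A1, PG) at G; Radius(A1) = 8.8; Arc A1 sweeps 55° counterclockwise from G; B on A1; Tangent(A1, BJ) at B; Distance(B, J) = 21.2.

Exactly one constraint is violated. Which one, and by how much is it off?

Distance(B, J) = 21.2 — off by 3.50.

P = (0.00, 0.00) ✓; P.y = 0.00, G.y = 0.00 ✓; |PG| = 18.90 ✓; ∠(MG, GP) = 90.00° ✓; |MG| = 8.800 ✓; bearing(M→B) − bearing(M→G) = 55.00° ✓; |MB| = 8.800 ✓; ∠(MB, BJ) = 90.00° ✓; |BJ| = 17.70 ✗.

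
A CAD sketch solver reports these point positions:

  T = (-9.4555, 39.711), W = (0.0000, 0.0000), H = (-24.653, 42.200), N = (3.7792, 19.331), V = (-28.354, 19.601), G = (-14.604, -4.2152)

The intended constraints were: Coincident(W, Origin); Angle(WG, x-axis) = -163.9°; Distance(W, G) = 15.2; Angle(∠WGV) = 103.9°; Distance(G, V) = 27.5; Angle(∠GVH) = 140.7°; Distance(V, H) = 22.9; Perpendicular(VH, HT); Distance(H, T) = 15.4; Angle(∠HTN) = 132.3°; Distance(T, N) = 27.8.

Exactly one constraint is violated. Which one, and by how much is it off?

Distance(T, N) = 27.8 — off by 3.50.

W = (0.00, 0.00) ✓; WG at -163.9° ✓; |WG| = 15.20 ✓; ∠WGV = 103.9° ✓; |GV| = 27.50 ✓; ∠GVH = 140.7° ✓; |VH| = 22.90 ✓; ∠(VH, HT) = 90.00° ✓; |HT| = 15.40 ✓; ∠HTN = 132.3° ✓; |TN| = 24.30 ✗.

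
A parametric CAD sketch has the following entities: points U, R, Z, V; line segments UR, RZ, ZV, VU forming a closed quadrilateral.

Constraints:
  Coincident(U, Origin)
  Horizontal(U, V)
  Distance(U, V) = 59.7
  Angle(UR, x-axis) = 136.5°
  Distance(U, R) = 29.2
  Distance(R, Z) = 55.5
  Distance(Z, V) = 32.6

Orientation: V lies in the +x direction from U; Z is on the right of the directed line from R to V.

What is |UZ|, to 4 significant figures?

28.38

Checks: |RZ| = 55.50 ✓; |ZV| = 32.60 ✓.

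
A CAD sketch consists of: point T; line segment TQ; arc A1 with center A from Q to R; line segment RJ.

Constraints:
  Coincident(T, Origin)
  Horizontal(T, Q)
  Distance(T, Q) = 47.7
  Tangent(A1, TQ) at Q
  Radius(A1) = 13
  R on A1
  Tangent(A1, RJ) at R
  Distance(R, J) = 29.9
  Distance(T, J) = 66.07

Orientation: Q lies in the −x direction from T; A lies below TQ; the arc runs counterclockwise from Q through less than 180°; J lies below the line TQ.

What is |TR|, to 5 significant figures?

62.338

Checks: |AQ| = 13.00 ✓; |AR| = 13.00 ✓; ∠(AR, RJ) = 90.00° ✓; |RJ| = 29.90 ✓; |TJ| = 66.07 ✓.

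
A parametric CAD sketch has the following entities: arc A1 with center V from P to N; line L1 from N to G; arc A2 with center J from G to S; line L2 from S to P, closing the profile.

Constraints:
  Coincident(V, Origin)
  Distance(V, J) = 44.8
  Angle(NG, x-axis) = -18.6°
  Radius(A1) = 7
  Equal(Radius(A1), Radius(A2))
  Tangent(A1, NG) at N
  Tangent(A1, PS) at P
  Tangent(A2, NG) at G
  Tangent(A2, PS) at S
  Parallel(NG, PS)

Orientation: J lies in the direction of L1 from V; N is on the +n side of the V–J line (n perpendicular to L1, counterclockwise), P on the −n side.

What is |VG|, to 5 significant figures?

45.344

Tangency of A1 to both parallel lines with radius 7.0 puts N and P at V ± 7.0·n: N = (2.2327, 6.6344), P = (-2.2327, -6.6344). Equal radii place G and S the same way about J: G = J + 7.0·n = (44.693, -7.6550), S = J − 7.0·n = (40.227, -20.924). Then |VG| = |G − V| = 45.344.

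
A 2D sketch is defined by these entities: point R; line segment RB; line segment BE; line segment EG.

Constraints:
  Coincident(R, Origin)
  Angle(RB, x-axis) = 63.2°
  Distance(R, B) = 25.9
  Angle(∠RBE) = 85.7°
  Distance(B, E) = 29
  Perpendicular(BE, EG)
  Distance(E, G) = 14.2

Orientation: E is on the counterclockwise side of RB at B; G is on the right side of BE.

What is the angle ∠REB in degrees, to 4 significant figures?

43.67°

R is at the origin; RB runs at 63.2° with length 25.9, so B = 25.9·(cos 63.2°, sin 63.2°) = (11.68, 23.12). ∠RBE = 85.7°, so BE runs at 63.2° + (180° − 85.7°) = 157.5° from the x-axis; with |BE| = 29.0, E = B + 29.0·(cos 157.5°, sin 157.5°) = (-15.11, 34.22). Then cos ∠REB = ER·EB / (|ER||EB|), giving 43.67°.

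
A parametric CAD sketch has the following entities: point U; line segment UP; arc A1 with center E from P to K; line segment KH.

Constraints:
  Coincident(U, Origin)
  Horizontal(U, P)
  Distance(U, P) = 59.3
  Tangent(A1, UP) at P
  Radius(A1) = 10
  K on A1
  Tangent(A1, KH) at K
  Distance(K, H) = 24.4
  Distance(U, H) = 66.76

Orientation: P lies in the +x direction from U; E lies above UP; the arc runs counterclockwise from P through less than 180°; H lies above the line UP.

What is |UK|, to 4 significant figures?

69.64

Checks: U.y = 0.00, P.y = 0.00 ✓; |EK| = 10.00 ✓; ∠(EK, KH) = 90.00° ✓; |KH| = 24.40 ✓; |UH| = 66.76 ✓.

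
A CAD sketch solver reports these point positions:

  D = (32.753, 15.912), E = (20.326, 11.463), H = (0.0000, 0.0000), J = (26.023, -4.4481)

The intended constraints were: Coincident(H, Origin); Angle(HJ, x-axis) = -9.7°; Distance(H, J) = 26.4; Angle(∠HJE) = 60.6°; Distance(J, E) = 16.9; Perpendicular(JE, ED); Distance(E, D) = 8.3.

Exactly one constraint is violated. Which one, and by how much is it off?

Distance(E, D) = 8.3 — off by 4.90.

H = (0.00, 0.00) ✓; HJ at -9.700° ✓; |HJ| = 26.40 ✓; ∠HJE = 60.60° ✓; |JE| = 16.90 ✓; ∠(JE, ED) = 90.00° ✓; |ED| = 13.20 ✗.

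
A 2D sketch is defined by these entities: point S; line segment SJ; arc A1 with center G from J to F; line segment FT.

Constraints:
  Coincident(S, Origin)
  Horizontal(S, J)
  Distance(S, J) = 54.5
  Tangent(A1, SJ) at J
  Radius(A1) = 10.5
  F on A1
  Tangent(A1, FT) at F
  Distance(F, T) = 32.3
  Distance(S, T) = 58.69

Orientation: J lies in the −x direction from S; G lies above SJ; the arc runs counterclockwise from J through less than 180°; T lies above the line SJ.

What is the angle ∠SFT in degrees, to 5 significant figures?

97.297°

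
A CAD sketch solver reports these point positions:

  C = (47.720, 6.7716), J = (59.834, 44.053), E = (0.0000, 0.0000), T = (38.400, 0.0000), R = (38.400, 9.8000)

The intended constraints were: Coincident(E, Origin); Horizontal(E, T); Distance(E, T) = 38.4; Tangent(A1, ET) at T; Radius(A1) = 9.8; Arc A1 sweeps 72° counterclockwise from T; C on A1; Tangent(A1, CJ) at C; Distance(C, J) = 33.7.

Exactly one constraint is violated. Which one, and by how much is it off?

Distance(C, J) = 33.7 — off by 5.50.

E = (0.00, 0.00) ✓; E.y = 0.00, T.y = 0.00 ✓; |ET| = 38.40 ✓; ∠(RT, TE) = 90.00° ✓; |RT| = 9.800 ✓; bearing(R→C) − bearing(R→T) = 72.00° ✓; |RC| = 9.800 ✓; ∠(RC, CJ) = 90.00° ✓; |CJ| = 39.20 ✗.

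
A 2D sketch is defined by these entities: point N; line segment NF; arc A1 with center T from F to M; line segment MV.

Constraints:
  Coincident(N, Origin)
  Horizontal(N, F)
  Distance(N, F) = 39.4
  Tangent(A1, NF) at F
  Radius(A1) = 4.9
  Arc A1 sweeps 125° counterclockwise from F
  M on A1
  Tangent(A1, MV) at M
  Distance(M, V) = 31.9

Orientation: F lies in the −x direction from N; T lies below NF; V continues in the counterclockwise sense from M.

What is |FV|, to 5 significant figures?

36.732

On A1, F sits at bearing 90° from T; a 125° counterclockwise sweep puts M at bearing 215°, so M = T + 4.9·(cos 215°, sin 215°) = (-43.414, -7.7105). Since A1 is tangent to MV there, TM ⟂ MV, so MV runs along (−sin 215°, cos 215°); with |MV| = 31.9, V = (-25.117, -33.841). Then |FV| = |V − F| = 36.732.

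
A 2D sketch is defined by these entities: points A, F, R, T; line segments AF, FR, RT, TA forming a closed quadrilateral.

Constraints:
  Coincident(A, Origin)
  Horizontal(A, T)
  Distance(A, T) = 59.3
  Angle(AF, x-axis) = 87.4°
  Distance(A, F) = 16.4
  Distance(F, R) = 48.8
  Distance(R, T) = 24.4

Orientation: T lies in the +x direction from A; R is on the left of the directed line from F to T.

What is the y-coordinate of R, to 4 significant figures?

22.21

A is at the origin; AT is horizontal with |AT| = 59.3 and T in +x, so T = (59.3, 0). AF runs at 87.4° with |AF| = 16.4, so F = (0.7440, 16.38). R is determined by |FR| = 48.8 and |RT| = 24.4 together: it lies at the intersection of circle(F, 48.8) and circle(T, 24.4). With |FT| = 60.80, the foot of the radical line on FT is 45.09 from F and the perpendicular offset is √(48.8² − 45.09²) = 18.67. Taking the left-of-FT solution: R = (49.19, 22.21).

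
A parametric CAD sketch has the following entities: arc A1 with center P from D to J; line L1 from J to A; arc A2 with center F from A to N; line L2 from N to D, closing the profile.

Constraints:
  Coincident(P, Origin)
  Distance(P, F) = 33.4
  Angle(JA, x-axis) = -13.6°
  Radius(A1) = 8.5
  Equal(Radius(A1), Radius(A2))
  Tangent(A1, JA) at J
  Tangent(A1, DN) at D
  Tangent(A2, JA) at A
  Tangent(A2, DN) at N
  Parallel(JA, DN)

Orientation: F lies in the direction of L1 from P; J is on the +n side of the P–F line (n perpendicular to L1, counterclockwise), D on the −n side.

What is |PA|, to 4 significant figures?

34.46

The slot axis is L1's direction at -13.6°, so u = (cos -13.6°, sin -13.6°) = (0.9720, -0.2351) and n = (−sin -13.6°, cos -13.6°) = (0.2351, 0.9720). P is at the origin and F lies 33.4 along u from P, so F = 33.4·u = (32.46, -7.854). Tangency of A1 to both parallel lines with radius 8.5 puts J and D at P ± 8.5·n: J = (1.999, 8.262), D = (-1.999, -8.262). Equal radii place A and N the same way about F: A = F + 8.5·n = (34.46, 0.4079), N = F − 8.5·n = (30.46, -16.12). Then |PA| = |A − P| = 34.46.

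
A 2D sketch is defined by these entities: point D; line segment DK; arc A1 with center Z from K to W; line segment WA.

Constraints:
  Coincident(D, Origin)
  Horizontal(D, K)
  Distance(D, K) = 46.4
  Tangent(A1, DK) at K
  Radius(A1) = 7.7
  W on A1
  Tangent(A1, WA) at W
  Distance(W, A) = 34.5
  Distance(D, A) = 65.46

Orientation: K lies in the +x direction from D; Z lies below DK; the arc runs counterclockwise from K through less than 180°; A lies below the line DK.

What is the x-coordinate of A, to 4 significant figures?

49.43

D is at the origin; D and K share the same y with |DK| = 46.4 and K on the +x side, so K = (46.40, 0.000). The tangent condition forces ZK to be normal to DK, so Z = K + (0, -7.7) = (46.40, -7.700). Since ZW ⟂ WA (tangency), |ZA| = √(7.7² + 34.5²) = 35.35 regardless of where W sits on A1. So A lies on both circle(D, 65.46) and circle(Z, 35.35); the below-DK intersection is A = (49.43, -42.92). W is the foot of the tangent from A: W = (39.06, -10.01).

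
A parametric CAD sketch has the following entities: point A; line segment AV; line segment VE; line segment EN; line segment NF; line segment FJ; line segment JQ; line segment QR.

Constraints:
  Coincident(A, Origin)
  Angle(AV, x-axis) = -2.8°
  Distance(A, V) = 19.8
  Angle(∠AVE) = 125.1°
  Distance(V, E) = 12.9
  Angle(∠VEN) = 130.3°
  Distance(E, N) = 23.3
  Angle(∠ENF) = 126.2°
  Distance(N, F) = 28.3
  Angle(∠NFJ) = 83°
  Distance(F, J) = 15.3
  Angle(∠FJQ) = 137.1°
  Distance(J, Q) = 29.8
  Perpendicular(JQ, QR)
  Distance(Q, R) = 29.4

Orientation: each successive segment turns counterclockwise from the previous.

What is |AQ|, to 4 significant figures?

5.852

A is at the origin; AV runs at -2.8° with length 19.8, so V = (19.78, -0.9672). ∠AVE = 125.1° gives VE at 52.10° from the x-axis; with |VE| = 12.9, E = (27.70, 9.212). ∠VEN = 130.3° gives EN at 101.8° from the x-axis; with |EN| = 23.3, N = (22.94, 32.02). ∠ENF = 126.2° gives NF at 155.6° from the x-axis; with |NF| = 28.3, F = (-2.836, 43.71). ∠NFJ = 83.0° gives FJ at -107.4° from the x-axis; with |FJ| = 15.3, J = (-7.412, 29.11). ∠FJQ = 137.1° gives JQ at -64.50° from the x-axis; with |JQ| = 29.8, Q = (5.417, 2.214). Then |AQ| = |Q − A| = 5.852.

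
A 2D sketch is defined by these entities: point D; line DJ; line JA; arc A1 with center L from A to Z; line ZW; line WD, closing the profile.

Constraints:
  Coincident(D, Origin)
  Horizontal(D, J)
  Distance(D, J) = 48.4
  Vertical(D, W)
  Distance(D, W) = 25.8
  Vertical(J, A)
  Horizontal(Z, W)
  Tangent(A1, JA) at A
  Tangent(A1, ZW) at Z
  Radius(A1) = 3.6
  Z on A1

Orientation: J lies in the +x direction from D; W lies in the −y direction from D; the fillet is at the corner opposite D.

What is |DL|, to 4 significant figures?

50.00

D is at the origin; DJ is horizontal with |DJ| = 48.4 and J on the +x side, so J = (48.40, 0.000). D and W share the same x with |DW| = 25.8 and W on the −y side, so W = (0.000, -25.80). The virtual corner opposite D is at (48.40, -25.80). Since A1 is tangent to JA there, LA ⟂ JA and tangency of A1 to ZW means the radius LZ is perpendicular to ZW, with radius 3.6, so the center L sits 3.6 in from both sides at L = (44.80, -22.20). Then |DL| = |L − D| = 50.00.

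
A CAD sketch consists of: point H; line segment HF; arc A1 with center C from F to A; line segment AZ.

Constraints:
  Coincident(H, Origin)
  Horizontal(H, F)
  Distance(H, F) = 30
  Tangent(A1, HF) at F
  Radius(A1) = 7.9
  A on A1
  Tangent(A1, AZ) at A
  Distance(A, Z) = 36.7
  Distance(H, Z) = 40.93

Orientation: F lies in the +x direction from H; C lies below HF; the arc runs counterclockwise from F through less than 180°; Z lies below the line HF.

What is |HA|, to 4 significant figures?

23.17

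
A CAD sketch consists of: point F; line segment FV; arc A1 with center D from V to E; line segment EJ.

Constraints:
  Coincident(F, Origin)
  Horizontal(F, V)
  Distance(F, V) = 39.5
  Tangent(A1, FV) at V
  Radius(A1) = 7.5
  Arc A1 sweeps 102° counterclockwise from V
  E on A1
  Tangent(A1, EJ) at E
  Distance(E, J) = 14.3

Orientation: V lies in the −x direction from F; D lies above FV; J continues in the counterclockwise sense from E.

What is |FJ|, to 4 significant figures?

42.02

F is at the origin; FV is horizontal with |FV| = 39.5 and V on the −x side, so V = (-39.50, 0.000). Tangency of A1 to FV means the radius DV is perpendicular to FV, so D = V + (0, 7.5) = (-39.50, 7.500). On A1, V sits at bearing -90° from D; a 102° counterclockwise sweep puts E at bearing 12°, so E = D + 7.5·(cos 12°, sin 12°) = (-32.16, 9.059). Since A1 is tangent to EJ there, DE ⟂ EJ, so EJ runs along (−sin 12°, cos 12°); with |EJ| = 14.3, J = (-35.14, 23.05). Then |FJ| = |J − F| = 42.02.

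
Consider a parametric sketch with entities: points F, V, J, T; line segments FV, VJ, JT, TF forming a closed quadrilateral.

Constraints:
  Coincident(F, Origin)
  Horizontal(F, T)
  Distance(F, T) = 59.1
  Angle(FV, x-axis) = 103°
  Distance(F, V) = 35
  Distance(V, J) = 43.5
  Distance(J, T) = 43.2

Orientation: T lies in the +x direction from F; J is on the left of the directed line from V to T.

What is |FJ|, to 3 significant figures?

50.8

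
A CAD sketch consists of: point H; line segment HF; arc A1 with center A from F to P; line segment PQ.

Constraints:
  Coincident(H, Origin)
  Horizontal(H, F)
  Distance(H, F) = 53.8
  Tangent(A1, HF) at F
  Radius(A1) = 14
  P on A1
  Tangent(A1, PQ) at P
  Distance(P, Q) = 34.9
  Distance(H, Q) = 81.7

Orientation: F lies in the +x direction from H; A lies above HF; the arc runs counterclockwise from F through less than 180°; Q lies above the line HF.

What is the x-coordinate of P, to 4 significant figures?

67.74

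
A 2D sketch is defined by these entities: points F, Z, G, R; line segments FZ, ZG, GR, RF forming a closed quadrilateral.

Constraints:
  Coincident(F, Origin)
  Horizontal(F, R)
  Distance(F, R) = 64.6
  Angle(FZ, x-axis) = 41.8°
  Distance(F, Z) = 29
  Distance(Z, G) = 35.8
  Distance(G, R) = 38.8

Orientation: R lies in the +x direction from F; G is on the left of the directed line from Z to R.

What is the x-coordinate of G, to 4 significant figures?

52.78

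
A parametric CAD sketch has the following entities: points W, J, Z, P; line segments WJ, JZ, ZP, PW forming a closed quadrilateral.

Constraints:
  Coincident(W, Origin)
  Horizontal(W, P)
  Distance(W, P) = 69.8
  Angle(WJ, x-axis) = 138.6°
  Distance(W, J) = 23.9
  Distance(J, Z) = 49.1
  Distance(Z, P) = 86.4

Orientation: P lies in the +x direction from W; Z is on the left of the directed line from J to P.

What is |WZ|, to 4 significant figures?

58.87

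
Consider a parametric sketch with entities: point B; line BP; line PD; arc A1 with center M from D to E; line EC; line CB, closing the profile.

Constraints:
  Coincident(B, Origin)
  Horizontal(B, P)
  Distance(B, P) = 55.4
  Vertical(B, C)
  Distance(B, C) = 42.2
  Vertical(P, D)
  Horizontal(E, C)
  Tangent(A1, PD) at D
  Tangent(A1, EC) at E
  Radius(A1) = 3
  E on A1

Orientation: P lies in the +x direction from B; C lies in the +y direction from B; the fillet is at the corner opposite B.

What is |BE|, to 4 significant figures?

67.28

B is at the origin; B and P share the same y with |BP| = 55.4 and P on the +x side, so P = (55.40, 0.000). BC is vertical with |BC| = 42.2 and C on the +y side, so C = (0.000, 42.20). The virtual corner opposite B is at (55.40, 42.20). Since A1 is tangent to PD there, MD ⟂ PD and tangency of A1 to EC means the radius ME is perpendicular to EC, with radius 3.0, so the center M sits 3.0 in from both sides at M = (52.40, 39.20). That places the tangent points at D = (55.40, 39.20) on PD and E = (52.40, 42.20) on EC. Then |BE| = |E − B| = 67.28.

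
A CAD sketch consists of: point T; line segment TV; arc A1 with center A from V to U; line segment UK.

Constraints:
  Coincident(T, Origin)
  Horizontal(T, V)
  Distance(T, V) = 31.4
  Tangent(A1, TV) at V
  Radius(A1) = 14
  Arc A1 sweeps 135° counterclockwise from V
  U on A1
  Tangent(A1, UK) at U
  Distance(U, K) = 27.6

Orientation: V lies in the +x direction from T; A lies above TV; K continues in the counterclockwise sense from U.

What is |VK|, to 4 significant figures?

44.47

T is at the origin; TV is horizontal with |TV| = 31.4 and V on the +x side, so V = (31.40, 0.000). Tangency of A1 to TV means the radius AV is perpendicular to TV, so A = V + (0, 14) = (31.40, 14.00). On A1, V sits at bearing -90° from A; a 135° counterclockwise sweep puts U at bearing 45°, so U = A + 14.0·(cos 45°, sin 45°) = (41.30, 23.90). A1 meets UK tangentially, so AU is at right angles to UK, so UK runs along (−sin 45°, cos 45°); with |UK| = 27.6, K = (21.78, 43.42). Then |VK| = |K − V| = 44.47.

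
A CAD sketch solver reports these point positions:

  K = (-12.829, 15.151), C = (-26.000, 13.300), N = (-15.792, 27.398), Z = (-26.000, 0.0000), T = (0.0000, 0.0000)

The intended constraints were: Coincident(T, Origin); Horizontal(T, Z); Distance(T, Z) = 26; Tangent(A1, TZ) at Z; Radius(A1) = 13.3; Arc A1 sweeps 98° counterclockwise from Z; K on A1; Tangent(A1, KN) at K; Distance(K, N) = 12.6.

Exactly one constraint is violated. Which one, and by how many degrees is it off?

Tangent(A1, KN) at K — off by 5.60°.

T = (0.00, 0.00) ✓; T.y = 0.00, Z.y = 0.00 ✓; |TZ| = 26.00 ✓; ∠(CZ, ZT) = 90.00° ✓; |CZ| = 13.30 ✓; bearing(C→K) − bearing(C→Z) = 98.00° ✓; |CK| = 13.30 ✓; ∠(CK, KN) = 84.40° ✗; |KN| = 12.60 ✓.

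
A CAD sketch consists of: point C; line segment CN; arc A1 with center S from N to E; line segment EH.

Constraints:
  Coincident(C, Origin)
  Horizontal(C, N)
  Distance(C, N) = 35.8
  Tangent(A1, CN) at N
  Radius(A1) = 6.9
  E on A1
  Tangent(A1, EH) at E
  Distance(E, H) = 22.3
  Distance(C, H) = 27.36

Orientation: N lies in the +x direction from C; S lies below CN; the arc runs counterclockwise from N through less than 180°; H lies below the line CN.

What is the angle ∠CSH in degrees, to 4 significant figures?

48.60°

C is at the origin; C and N share the same y with |CN| = 35.8 and N on the +x side, so N = (35.80, 0.000). Since A1 is tangent to CN there, SN ⟂ CN, so S = N + (0, -6.9) = (35.80, -6.900). Since SE ⟂ EH (tangency), |SH| = √(6.9² + 22.3²) = 23.34 regardless of where E sits on A1. So H lies on both circle(C, 27.36) and circle(S, 23.34); the below-CN intersection is H = (17.33, -21.17). E is the foot of the tangent from H: E = (30.16, -2.931).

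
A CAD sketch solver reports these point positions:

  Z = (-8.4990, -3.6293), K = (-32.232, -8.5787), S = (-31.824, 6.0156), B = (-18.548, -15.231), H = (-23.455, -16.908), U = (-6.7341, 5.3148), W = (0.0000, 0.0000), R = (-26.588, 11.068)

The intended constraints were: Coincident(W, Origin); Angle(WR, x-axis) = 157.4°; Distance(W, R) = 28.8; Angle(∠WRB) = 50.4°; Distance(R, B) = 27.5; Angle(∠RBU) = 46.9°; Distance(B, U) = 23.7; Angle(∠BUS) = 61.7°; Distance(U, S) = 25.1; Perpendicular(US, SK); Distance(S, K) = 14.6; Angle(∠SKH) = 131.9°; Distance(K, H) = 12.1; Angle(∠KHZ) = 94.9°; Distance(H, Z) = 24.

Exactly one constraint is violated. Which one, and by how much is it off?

Distance(H, Z) = 24 — off by 4.00.

W = (0.00, 0.00) ✓; WR at 157.4° ✓; |WR| = 28.80 ✓; ∠WRB = 50.40° ✓; |RB| = 27.50 ✓; ∠RBU = 46.90° ✓; |BU| = 23.70 ✓; ∠BUS = 61.70° ✓; |US| = 25.10 ✓; ∠(US, SK) = 90.00° ✓; |SK| = 14.60 ✓; ∠SKH = 131.9° ✓; |KH| = 12.10 ✓; ∠KHZ = 94.90° ✓; |HZ| = 20.00 ✗.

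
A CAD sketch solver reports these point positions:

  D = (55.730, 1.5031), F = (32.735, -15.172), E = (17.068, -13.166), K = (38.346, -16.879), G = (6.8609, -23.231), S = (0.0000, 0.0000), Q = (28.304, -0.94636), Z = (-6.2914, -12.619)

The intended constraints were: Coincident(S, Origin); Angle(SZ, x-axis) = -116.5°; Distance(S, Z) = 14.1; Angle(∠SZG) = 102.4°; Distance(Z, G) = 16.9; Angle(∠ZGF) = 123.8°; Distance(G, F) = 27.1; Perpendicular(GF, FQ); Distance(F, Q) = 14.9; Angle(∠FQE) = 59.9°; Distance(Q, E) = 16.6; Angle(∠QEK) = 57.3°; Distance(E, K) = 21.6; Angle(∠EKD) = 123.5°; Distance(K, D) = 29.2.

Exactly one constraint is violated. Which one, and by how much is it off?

Distance(K, D) = 29.2 — off by 3.90.

S = (0.00, 0.00) ✓; SZ at -116.5° ✓; |SZ| = 14.10 ✓; ∠SZG = 102.4° ✓; |ZG| = 16.90 ✓; ∠ZGF = 123.8° ✓; |GF| = 27.10 ✓; ∠(GF, FQ) = 90.00° ✓; |FQ| = 14.90 ✓; ∠FQE = 59.90° ✓; |QE| = 16.60 ✓; ∠QEK = 57.30° ✓; |EK| = 21.60 ✓; ∠EKD = 123.5° ✓; |KD| = 25.30 ✗.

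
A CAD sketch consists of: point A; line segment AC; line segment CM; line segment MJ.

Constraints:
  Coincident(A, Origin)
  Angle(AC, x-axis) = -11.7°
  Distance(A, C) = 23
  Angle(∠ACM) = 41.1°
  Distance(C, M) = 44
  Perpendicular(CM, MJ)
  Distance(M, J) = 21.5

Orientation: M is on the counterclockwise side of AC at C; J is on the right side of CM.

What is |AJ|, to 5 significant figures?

45.301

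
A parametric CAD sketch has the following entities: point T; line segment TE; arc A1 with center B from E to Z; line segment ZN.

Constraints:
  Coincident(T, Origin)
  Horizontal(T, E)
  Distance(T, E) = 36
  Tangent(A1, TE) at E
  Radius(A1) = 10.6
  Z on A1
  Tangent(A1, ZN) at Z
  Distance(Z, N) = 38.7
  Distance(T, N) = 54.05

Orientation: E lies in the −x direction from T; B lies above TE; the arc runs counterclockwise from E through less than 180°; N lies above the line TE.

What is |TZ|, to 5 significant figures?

27.332

Checks: |BZ| = 10.60 ✓; ∠(BZ, ZN) = 90.00° ✓; |ZN| = 38.70 ✓; |TN| = 54.05 ✓.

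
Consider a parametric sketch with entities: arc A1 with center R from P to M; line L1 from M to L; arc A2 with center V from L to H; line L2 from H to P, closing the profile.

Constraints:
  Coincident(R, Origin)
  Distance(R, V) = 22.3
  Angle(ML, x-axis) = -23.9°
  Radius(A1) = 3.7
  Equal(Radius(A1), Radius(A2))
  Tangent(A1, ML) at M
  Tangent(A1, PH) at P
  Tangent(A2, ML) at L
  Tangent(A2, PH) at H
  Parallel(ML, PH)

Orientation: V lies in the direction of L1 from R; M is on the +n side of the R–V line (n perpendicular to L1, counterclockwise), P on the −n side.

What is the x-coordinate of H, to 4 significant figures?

18.89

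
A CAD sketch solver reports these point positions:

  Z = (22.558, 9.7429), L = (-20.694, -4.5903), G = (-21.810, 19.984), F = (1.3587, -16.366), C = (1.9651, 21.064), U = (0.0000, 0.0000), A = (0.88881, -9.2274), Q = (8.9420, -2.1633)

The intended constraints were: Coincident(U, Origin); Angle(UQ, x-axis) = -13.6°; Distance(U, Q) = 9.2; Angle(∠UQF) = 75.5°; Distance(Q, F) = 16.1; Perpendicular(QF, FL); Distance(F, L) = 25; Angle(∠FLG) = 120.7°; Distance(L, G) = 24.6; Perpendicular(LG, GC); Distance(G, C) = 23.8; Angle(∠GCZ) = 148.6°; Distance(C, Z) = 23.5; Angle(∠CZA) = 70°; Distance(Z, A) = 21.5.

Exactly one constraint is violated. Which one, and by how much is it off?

Distance(Z, A) = 21.5 — off by 7.30.

U = (0.00, 0.00) ✓; UQ at -13.60° ✓; |UQ| = 9.200 ✓; ∠UQF = 75.50° ✓; |QF| = 16.10 ✓; ∠(QF, FL) = 90.00° ✓; |FL| = 25.00 ✓; ∠FLG = 120.7° ✓; |LG| = 24.60 ✓; ∠(LG, GC) = 90.00° ✓; |GC| = 23.80 ✓; ∠GCZ = 148.6° ✓; |CZ| = 23.50 ✓; ∠CZA = 70.00° ✓; |ZA| = 28.80 ✗.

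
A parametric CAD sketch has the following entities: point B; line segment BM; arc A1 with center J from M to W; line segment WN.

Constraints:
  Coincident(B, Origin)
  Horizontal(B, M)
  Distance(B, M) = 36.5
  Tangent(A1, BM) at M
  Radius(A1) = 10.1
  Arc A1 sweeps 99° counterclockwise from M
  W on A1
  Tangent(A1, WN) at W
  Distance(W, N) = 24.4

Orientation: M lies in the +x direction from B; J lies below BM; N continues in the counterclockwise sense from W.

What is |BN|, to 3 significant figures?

46.9

On A1, M sits at bearing 90° from J; a 99° counterclockwise sweep puts W at bearing 189°, so W = J + 10.1·(cos 189°, sin 189°) = (26.5, -11.7). A1 meets WN tangentially, so JW is at right angles to WN, so WN runs along (−sin 189°, cos 189°); with |WN| = 24.4, N = (30.3, -35.8). Then |BN| = |N − B| = 46.9.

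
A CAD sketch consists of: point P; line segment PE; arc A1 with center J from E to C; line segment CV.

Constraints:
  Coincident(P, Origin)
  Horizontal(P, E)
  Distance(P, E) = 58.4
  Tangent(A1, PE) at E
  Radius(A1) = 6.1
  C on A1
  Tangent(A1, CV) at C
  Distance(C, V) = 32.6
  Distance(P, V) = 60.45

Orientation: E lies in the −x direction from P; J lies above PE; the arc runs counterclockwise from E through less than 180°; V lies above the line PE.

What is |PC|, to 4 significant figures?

52.63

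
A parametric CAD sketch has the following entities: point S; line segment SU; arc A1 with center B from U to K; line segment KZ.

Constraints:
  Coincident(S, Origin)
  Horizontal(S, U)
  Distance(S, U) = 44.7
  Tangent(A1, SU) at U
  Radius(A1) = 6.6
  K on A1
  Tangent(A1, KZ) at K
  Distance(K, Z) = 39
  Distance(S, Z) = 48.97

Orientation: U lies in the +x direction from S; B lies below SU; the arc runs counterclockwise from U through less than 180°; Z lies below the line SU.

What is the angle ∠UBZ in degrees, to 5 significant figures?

151.85°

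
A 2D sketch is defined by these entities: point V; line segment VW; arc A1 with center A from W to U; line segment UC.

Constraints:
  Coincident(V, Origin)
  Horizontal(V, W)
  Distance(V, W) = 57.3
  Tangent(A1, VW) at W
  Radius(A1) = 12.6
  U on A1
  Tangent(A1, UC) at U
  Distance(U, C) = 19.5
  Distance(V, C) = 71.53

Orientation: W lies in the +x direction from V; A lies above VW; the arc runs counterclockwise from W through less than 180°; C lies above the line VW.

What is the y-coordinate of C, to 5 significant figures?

35.290

Checks: V = (0.00, 0.00) ✓; |AU| = 12.60 ✓; ∠(AU, UC) = 90.00° ✓; |UC| = 19.50 ✓; |VC| = 71.53 ✓.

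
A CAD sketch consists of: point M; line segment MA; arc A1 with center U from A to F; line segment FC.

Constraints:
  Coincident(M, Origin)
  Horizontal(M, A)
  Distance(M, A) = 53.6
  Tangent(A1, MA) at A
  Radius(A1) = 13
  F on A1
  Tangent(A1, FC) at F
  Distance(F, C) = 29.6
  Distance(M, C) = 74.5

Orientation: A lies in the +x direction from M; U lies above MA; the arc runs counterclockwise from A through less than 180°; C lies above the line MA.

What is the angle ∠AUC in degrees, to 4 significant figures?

169.4°

Checks: M = (0.00, 0.00) ✓; |UF| = 13.00 ✓; ∠(UF, FC) = 90.00° ✓; |FC| = 29.60 ✓; |MC| = 74.50 ✓.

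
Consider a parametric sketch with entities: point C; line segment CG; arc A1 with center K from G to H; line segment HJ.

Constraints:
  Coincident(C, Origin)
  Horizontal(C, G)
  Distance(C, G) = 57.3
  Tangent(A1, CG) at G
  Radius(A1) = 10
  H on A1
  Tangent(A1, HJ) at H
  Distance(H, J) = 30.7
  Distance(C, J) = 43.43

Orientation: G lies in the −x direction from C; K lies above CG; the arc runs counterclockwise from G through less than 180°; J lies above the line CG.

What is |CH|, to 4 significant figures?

49.24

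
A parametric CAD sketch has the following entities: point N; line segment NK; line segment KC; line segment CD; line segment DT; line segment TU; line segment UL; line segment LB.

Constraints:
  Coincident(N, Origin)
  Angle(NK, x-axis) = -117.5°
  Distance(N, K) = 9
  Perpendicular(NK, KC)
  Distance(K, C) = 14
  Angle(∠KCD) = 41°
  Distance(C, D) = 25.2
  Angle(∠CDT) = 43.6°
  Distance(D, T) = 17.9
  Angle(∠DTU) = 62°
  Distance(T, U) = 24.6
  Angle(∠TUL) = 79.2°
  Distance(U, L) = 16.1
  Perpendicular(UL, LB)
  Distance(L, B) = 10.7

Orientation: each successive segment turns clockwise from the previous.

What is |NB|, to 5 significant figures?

7.5292

N is at the origin; NK runs at -117.5° with length 9.0, so K = (-4.1557, -7.9831). The perpendicularity gives KC at right angles to NK, so KC runs at 152.50°; with |KC| = 14.0, C = (-16.574, -1.5186). ∠KCD = 41.0° gives CD at 13.500° from the x-axis; with |CD| = 25.2, D = (7.9298, 4.3642). ∠CDT = 43.6° gives DT at -122.90° from the x-axis; with |DT| = 17.9, T = (-1.7930, -10.665). ∠DTU = 62.0° gives TU at 119.10° from the x-axis; with |TU| = 24.6, U = (-13.757, 10.830). ∠TUL = 79.2° gives UL at 18.300° from the x-axis; with |UL| = 16.1, L = (1.5289, 15.885). UL is perpendicular to LB, so LB runs at -71.700°; with |LB| = 10.7, B = (4.8886, 5.7262). Then |NB| = |B − N| = 7.5292.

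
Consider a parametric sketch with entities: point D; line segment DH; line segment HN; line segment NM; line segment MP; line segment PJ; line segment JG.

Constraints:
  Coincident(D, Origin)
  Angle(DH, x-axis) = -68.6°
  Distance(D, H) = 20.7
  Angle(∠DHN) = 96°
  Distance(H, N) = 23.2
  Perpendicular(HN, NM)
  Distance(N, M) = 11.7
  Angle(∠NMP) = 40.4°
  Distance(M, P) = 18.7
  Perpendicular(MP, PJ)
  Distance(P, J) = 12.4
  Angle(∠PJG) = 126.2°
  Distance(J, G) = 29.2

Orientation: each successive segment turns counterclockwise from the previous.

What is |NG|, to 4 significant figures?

26.01

The perpendicularity gives PJ at right angles to MP, so PJ runs at -25.00°; with |PJ| = 12.4, J = (30.15, -24.02). ∠PJG = 126.2° gives JG at 28.80° from the x-axis; with |JG| = 29.2, G = (55.74, -9.953). Then |NG| = |G − N| = 26.01.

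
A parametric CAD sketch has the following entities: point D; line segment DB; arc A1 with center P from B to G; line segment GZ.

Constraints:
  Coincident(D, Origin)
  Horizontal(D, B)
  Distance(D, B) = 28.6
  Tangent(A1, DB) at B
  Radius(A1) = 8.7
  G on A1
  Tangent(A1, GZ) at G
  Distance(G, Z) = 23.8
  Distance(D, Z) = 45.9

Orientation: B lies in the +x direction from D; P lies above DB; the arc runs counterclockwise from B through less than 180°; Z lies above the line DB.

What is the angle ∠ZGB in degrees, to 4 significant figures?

127.6°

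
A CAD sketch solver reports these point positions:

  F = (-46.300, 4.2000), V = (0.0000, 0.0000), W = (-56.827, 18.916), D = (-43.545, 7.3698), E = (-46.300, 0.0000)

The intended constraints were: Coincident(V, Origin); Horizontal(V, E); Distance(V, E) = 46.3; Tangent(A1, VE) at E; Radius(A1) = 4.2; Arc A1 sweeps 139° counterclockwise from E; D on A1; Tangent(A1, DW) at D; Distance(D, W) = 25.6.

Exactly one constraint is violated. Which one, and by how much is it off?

Distance(D, W) = 25.6 — off by 8.00.

V = (0.00, 0.00) ✓; V.y = 0.00, E.y = 0.00 ✓; |VE| = 46.30 ✓; ∠(FE, EV) = 90.00° ✓; |FE| = 4.200 ✓; bearing(F→D) − bearing(F→E) = 139.0° ✓; |FD| = 4.200 ✓; ∠(FD, DW) = 90.01° ✓; |DW| = 17.60 ✗.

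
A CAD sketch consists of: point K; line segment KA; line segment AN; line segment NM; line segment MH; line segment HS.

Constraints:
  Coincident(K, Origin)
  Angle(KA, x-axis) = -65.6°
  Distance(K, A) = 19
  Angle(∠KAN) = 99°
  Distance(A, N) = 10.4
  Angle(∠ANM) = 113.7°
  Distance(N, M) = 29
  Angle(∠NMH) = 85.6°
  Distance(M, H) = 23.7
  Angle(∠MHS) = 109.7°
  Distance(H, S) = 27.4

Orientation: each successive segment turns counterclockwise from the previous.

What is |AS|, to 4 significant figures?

21.90

∠NMH = 85.6° gives MH at 176.1° from the x-axis; with |MH| = 23.7, H = (-1.583, 15.77). ∠MHS = 109.7° gives HS at -113.6° from the x-axis; with |HS| = 27.4, S = (-12.55, -9.341). Then |AS| = |S − A| = 21.90.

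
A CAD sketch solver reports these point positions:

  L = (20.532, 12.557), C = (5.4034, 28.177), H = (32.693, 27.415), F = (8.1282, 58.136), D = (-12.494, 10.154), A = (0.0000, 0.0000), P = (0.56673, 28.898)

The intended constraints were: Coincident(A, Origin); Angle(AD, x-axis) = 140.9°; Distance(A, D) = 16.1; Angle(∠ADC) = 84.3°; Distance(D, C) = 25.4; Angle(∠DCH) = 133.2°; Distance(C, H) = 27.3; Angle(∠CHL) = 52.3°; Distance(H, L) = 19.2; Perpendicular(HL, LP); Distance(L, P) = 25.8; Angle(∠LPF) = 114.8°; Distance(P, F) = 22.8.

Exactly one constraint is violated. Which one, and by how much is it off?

Distance(P, F) = 22.8 — off by 7.40.

A = (0.00, 0.00) ✓; AD at 140.9° ✓; |AD| = 16.10 ✓; ∠ADC = 84.30° ✓; |DC| = 25.40 ✓; ∠DCH = 133.2° ✓; |CH| = 27.30 ✓; ∠CHL = 52.30° ✓; |HL| = 19.20 ✓; ∠(HL, LP) = 90.00° ✓; |LP| = 25.80 ✓; ∠LPF = 114.8° ✓; |PF| = 30.20 ✗.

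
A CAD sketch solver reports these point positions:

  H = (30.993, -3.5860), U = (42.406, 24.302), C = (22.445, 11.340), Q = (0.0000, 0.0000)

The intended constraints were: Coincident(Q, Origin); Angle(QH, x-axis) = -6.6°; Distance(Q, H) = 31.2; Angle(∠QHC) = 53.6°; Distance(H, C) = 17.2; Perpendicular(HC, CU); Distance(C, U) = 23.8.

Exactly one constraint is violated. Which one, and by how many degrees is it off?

Perpendicular(HC, CU) — off by 3.20°.

Q = (0.00, 0.00) ✓; QH at -6.600° ✓; |QH| = 31.20 ✓; ∠QHC = 53.60° ✓; |HC| = 17.20 ✓; ∠(HC, CU) = 86.80° ✗; |CU| = 23.80 ✓.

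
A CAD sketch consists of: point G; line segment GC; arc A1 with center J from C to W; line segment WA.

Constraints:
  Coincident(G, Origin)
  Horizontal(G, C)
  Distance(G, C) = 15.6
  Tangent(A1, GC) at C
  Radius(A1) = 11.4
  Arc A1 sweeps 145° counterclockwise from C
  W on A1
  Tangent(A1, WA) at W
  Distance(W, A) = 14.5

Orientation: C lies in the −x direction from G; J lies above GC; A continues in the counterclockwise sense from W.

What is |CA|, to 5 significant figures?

29.542

G is at the origin; GC is horizontal with |GC| = 15.6 and C on the −x side, so C = (-15.600, 0.0000). A1 meets GC tangentially, so JC is at right angles to GC, so J = C + (0, 11.4) = (-15.600, 11.400). On A1, C sits at bearing -90° from J; a 145° counterclockwise sweep puts W at bearing 55°, so W = J + 11.4·(cos 55°, sin 55°) = (-9.0612, 20.738). The tangent condition forces JW to be normal to WA, so WA runs along (−sin 55°, cos 55°); with |WA| = 14.5, A = (-20.939, 29.055). Then |CA| = |A − C| = 29.542.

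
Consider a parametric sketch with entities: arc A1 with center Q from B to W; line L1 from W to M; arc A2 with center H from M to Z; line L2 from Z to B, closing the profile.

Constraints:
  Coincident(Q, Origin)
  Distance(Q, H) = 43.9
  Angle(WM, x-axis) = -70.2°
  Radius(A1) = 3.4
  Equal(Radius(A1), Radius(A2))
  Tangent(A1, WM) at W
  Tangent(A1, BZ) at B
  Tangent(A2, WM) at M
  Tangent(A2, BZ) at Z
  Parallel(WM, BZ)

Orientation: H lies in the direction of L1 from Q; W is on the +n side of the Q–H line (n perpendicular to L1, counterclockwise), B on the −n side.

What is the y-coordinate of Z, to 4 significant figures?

-42.46

The slot axis is L1's direction at -70.2°, so u = (cos -70.2°, sin -70.2°) = (0.3387, -0.9409) and n = (−sin -70.2°, cos -70.2°) = (0.9409, 0.3387). Q is at the origin and H lies 43.9 along u from Q, so H = 43.9·u = (14.87, -41.30). Tangency of A1 to both parallel lines with radius 3.4 puts W and B at Q ± 3.4·n: W = (3.199, 1.152), B = (-3.199, -1.152). Equal radii place M and Z the same way about H: M = H + 3.4·n = (18.07, -40.15), Z = H − 3.4·n = (11.67, -42.46). So Z.y = -42.46.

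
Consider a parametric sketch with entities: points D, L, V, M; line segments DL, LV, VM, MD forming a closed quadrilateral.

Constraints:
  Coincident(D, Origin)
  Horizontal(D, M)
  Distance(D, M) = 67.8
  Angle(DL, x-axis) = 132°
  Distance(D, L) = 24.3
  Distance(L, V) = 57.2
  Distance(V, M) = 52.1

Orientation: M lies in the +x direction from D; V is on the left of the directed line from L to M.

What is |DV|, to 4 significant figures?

54.78

Checks: |LV| = 57.20 ✓; |VM| = 52.10 ✓.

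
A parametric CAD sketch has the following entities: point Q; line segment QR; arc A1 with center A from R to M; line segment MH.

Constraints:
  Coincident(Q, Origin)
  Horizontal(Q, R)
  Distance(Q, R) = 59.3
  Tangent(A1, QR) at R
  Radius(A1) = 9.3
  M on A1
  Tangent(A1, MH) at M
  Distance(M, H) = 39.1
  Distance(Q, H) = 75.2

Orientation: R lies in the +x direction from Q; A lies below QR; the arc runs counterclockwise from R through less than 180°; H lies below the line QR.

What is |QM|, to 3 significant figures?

51.3

Checks: Q.y = 0.00, R.y = 0.00 ✓; |AM| = 9.300 ✓; ∠(AM, MH) = 90.00° ✓; |MH| = 39.10 ✓; |QH| = 75.20 ✓.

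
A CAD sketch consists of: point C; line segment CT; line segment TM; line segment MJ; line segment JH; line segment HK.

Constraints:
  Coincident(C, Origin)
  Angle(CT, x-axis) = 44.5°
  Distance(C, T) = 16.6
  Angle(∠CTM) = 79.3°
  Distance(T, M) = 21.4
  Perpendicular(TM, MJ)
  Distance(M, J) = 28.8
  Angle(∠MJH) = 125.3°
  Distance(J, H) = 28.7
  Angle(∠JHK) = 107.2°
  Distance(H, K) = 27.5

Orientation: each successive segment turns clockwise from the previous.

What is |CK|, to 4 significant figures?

29.61

C is at the origin; CT runs at 44.5° with length 16.6, so T = (11.84, 11.64). ∠CTM = 79.3° gives TM at -56.20° from the x-axis; with |TM| = 21.4, M = (23.74, -6.148). The perpendicularity gives MJ at right angles to TM, so MJ runs at -146.2°; with |MJ| = 28.8, J = (-0.1877, -22.17). ∠MJH = 125.3° gives JH at 159.1° from the x-axis; with |JH| = 28.7, H = (-27.00, -11.93). ∠JHK = 107.2° gives HK at 86.30° from the x-axis; with |HK| = 27.5, K = (-25.22, 15.51). Then |CK| = |K − C| = 29.61.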